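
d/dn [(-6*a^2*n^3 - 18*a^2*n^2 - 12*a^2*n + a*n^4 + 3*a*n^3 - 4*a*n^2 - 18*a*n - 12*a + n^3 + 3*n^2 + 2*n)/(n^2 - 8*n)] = (-6*a^2*n^4 + 96*a^2*n^3 + 156*a^2*n^2 + 2*a*n^5 - 21*a*n^4 - 48*a*n^3 + 50*a*n^2 + 24*a*n - 96*a + n^4 - 16*n^3 - 26*n^2)/(n^2*(n^2 - 16*n + 64))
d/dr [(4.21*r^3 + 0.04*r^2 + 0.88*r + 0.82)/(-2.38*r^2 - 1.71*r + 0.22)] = (-10.0198*r^4 - 14.3982*r^3 + 4.8046*r^2 + 3.9208*r + 1.5958)/(5.6644*r^4 + 8.1396*r^3 + 1.8769*r^2 - 0.7524*r + 0.0484)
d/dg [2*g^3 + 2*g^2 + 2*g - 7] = 6*g^2 + 4*g + 2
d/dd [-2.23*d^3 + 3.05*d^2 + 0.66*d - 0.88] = -6.69*d^2 + 6.1*d + 0.66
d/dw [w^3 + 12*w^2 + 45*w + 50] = 3*w^2 + 24*w + 45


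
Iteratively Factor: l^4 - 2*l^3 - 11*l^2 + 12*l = (l - 1)*(l^3 - l^2 - 12*l) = (l - 1)*(l + 3)*(l^2 - 4*l) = l*(l - 1)*(l + 3)*(l - 4)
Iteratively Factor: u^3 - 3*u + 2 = (u - 1)*(u^2 + u - 2) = (u - 1)*(u + 2)*(u - 1)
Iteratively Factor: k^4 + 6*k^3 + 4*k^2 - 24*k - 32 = (k + 2)*(k^3 + 4*k^2 - 4*k - 16) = (k + 2)*(k + 4)*(k^2 - 4) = (k + 2)^2*(k + 4)*(k - 2)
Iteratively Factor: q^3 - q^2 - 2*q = (q + 1)*(q^2 - 2*q) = (q - 2)*(q + 1)*(q)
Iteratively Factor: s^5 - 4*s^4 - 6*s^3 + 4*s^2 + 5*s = (s - 5)*(s^4 + s^3 - s^2 - s) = s*(s - 5)*(s^3 + s^2 - s - 1) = s*(s - 5)*(s + 1)*(s^2 - 1) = s*(s - 5)*(s - 1)*(s + 1)*(s + 1)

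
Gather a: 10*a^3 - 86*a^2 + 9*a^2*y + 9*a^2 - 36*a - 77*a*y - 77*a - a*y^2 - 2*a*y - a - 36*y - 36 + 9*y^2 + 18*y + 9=10*a^3 + a^2*(9*y - 77) + a*(-y^2 - 79*y - 114) + 9*y^2 - 18*y - 27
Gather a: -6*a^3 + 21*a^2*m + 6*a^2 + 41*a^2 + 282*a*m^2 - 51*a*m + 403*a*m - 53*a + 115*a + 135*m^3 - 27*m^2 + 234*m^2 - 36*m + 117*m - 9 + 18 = -6*a^3 + a^2*(21*m + 47) + a*(282*m^2 + 352*m + 62) + 135*m^3 + 207*m^2 + 81*m + 9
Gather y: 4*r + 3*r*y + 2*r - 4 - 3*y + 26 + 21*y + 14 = 6*r + y*(3*r + 18) + 36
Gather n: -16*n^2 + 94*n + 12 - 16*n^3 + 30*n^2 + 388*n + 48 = -16*n^3 + 14*n^2 + 482*n + 60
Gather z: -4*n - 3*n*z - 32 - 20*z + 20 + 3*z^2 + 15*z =-4*n + 3*z^2 + z*(-3*n - 5) - 12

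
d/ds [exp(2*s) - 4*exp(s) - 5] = 2*(exp(s) - 2)*exp(s)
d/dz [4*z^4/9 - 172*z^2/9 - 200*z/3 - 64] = 16*z^3/9 - 344*z/9 - 200/3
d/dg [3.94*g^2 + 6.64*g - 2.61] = 7.88*g + 6.64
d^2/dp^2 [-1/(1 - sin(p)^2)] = (4*cos(p)^2 - 6)/cos(p)^4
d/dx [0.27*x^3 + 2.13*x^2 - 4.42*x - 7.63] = 0.81*x^2 + 4.26*x - 4.42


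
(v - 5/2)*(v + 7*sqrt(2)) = v^2 - 5*v/2 + 7*sqrt(2)*v - 35*sqrt(2)/2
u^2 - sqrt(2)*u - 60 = (u - 6*sqrt(2))*(u + 5*sqrt(2))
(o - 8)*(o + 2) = o^2 - 6*o - 16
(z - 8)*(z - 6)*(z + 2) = z^3 - 12*z^2 + 20*z + 96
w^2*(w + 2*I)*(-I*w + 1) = -I*w^4 + 3*w^3 + 2*I*w^2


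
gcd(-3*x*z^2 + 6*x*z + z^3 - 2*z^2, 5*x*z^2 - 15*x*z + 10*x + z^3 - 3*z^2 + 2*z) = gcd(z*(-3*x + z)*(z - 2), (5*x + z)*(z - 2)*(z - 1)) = z - 2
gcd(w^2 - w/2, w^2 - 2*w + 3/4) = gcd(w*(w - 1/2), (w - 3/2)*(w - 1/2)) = w - 1/2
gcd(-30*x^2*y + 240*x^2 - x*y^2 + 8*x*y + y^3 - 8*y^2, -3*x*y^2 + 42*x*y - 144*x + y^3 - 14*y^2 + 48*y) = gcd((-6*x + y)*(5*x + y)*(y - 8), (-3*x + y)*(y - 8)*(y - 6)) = y - 8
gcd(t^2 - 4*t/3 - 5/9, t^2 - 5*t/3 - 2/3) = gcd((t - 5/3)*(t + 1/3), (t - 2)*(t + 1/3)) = t + 1/3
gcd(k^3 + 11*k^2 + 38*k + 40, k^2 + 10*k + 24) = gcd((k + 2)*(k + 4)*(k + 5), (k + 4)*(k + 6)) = k + 4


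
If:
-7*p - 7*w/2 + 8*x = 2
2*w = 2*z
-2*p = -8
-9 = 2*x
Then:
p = 4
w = -132/7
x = -9/2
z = -132/7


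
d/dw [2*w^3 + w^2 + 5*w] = 6*w^2 + 2*w + 5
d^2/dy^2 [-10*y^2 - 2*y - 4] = -20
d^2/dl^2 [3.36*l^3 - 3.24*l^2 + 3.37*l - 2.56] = 20.16*l - 6.48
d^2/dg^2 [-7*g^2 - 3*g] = -14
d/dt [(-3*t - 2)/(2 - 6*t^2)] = 3*(-3*t^2 - 4*t - 1)/(2*(9*t^4 - 6*t^2 + 1))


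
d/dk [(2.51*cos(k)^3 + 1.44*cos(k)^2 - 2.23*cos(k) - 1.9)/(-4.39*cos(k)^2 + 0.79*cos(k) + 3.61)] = (11.0189*cos(k)^4 - 3.9658*cos(k)^3 - 18.5312*cos(k)^2 + 6.2852*cos(k) + 6.5493)*sin(k)/(19.2721*cos(k)^4 - 6.9362*cos(k)^3 - 31.0717*cos(k)^2 + 5.7038*cos(k) + 13.0321)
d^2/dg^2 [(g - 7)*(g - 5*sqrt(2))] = 2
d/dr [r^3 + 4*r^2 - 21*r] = 3*r^2 + 8*r - 21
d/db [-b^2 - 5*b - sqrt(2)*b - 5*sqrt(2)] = -2*b - 5 - sqrt(2)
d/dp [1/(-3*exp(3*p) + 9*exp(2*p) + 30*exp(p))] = (exp(2*p) - 2*exp(p) - 10/3)*exp(-p)/(-exp(2*p) + 3*exp(p) + 10)^2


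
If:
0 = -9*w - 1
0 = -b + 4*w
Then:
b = -4/9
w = -1/9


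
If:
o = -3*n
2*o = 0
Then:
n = 0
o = 0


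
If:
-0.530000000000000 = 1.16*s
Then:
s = -0.46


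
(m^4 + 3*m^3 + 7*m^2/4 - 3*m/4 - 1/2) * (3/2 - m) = -m^5 - 3*m^4/2 + 11*m^3/4 + 27*m^2/8 - 5*m/8 - 3/4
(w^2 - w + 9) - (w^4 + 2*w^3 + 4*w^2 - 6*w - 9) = -w^4 - 2*w^3 - 3*w^2 + 5*w + 18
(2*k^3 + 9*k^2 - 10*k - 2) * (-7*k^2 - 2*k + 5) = -14*k^5 - 67*k^4 + 62*k^3 + 79*k^2 - 46*k - 10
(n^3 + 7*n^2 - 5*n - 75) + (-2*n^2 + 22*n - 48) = n^3 + 5*n^2 + 17*n - 123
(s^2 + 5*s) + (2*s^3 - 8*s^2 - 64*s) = 2*s^3 - 7*s^2 - 59*s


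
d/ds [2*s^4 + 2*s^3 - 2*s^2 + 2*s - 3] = 8*s^3 + 6*s^2 - 4*s + 2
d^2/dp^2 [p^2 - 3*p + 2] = 2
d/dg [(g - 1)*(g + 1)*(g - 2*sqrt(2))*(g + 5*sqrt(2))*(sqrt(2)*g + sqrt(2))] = 5*sqrt(2)*g^4 + 4*sqrt(2)*g^3 + 24*g^3 - 63*sqrt(2)*g^2 + 18*g^2 - 42*sqrt(2)*g - 12*g - 6 + 20*sqrt(2)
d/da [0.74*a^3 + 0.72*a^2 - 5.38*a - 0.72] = 2.22*a^2 + 1.44*a - 5.38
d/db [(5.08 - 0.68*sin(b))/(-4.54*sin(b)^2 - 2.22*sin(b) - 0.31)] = (-3.0872*sin(b)^2 + 46.1264*sin(b) + 11.4884)*cos(b)/(20.6116*sin(b)^4 + 20.1576*sin(b)^3 + 7.7432*sin(b)^2 + 1.3764*sin(b) + 0.0961)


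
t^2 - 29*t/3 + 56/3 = (t - 7)*(t - 8/3)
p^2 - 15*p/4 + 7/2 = (p - 2)*(p - 7/4)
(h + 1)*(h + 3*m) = h^2 + 3*h*m + h + 3*m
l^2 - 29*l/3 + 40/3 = (l - 8)*(l - 5/3)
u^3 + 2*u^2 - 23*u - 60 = (u - 5)*(u + 3)*(u + 4)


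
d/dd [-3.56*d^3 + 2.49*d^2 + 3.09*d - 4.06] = -10.68*d^2 + 4.98*d + 3.09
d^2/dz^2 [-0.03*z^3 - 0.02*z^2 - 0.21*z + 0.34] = -0.18*z - 0.04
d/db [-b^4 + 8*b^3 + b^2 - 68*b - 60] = -4*b^3 + 24*b^2 + 2*b - 68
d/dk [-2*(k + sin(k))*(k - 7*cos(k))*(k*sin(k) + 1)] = -2*(k + sin(k))*(k - 7*cos(k))*(k*cos(k) + sin(k)) - 2*(k + sin(k))*(k*sin(k) + 1)*(7*sin(k) + 1) - 2*(k - 7*cos(k))*(k*sin(k) + 1)*(cos(k) + 1)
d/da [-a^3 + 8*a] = 8 - 3*a^2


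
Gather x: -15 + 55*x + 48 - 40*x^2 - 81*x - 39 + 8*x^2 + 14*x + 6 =-32*x^2 - 12*x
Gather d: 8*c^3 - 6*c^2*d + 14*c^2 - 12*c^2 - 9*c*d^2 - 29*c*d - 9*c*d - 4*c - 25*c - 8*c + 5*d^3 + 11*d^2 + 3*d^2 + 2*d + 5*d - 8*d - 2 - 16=8*c^3 + 2*c^2 - 37*c + 5*d^3 + d^2*(14 - 9*c) + d*(-6*c^2 - 38*c - 1) - 18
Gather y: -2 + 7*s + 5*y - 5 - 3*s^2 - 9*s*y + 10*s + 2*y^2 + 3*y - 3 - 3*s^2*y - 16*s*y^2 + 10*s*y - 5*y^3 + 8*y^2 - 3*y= -3*s^2 + 17*s - 5*y^3 + y^2*(10 - 16*s) + y*(-3*s^2 + s + 5) - 10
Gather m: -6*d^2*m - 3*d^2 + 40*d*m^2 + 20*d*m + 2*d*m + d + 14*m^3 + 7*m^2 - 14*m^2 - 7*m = -3*d^2 + d + 14*m^3 + m^2*(40*d - 7) + m*(-6*d^2 + 22*d - 7)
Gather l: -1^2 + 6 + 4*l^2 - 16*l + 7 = 4*l^2 - 16*l + 12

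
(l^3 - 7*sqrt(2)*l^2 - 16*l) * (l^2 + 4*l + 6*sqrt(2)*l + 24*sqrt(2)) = l^5 - sqrt(2)*l^4 + 4*l^4 - 100*l^3 - 4*sqrt(2)*l^3 - 400*l^2 - 96*sqrt(2)*l^2 - 384*sqrt(2)*l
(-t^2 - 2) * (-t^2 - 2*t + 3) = t^4 + 2*t^3 - t^2 + 4*t - 6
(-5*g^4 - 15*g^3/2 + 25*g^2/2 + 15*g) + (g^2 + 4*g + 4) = -5*g^4 - 15*g^3/2 + 27*g^2/2 + 19*g + 4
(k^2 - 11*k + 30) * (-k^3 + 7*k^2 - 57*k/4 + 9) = -k^5 + 18*k^4 - 485*k^3/4 + 1503*k^2/4 - 1053*k/2 + 270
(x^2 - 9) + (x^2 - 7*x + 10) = 2*x^2 - 7*x + 1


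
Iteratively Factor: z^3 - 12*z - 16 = (z - 4)*(z^2 + 4*z + 4) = (z - 4)*(z + 2)*(z + 2)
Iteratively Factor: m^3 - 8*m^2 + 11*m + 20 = (m - 5)*(m^2 - 3*m - 4) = (m - 5)*(m - 4)*(m + 1)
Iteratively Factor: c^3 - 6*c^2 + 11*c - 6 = (c - 1)*(c^2 - 5*c + 6) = (c - 3)*(c - 1)*(c - 2)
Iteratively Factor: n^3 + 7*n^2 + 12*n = (n)*(n^2 + 7*n + 12) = n*(n + 3)*(n + 4)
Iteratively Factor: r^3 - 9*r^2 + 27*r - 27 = (r - 3)*(r^2 - 6*r + 9) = (r - 3)^2*(r - 3)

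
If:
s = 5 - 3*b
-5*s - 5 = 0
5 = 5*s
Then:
No Solution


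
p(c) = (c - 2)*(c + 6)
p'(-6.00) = -8.00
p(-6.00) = 0.00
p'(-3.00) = -2.00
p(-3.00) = -15.00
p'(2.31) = 8.62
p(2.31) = 2.58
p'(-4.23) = -4.46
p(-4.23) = -11.03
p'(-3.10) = -2.20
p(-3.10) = -14.79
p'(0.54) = 5.08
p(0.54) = -9.55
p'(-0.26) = 3.48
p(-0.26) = -12.97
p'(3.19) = 10.38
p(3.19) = 10.94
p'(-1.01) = 1.98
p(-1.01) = -15.02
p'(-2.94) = -1.88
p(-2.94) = -15.12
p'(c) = 2*c + 4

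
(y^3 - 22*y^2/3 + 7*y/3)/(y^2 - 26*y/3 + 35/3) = y*(3*y - 1)/(3*y - 5)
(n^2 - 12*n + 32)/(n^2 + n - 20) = (n - 8)/(n + 5)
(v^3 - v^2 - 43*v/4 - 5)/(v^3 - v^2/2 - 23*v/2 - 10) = (v + 1/2)/(v + 1)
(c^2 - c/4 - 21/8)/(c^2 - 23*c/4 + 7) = (c + 3/2)/(c - 4)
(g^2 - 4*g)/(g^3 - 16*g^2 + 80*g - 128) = g/(g^2 - 12*g + 32)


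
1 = 1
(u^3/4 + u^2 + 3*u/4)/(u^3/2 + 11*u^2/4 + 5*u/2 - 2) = u*(u^2 + 4*u + 3)/(2*u^3 + 11*u^2 + 10*u - 8)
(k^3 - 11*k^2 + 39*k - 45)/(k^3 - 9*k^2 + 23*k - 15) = (k - 3)/(k - 1)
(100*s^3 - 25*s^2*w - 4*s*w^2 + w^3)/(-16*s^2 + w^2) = (-25*s^2 + w^2)/(4*s + w)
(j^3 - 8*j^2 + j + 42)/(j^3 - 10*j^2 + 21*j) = (j + 2)/j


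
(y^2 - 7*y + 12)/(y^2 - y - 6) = (y - 4)/(y + 2)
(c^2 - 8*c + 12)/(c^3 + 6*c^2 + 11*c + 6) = (c^2 - 8*c + 12)/(c^3 + 6*c^2 + 11*c + 6)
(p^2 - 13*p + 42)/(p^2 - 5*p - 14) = (p - 6)/(p + 2)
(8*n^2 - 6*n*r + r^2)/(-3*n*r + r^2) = (-8*n^2 + 6*n*r - r^2)/(r*(3*n - r))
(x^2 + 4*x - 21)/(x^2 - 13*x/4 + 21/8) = 8*(x^2 + 4*x - 21)/(8*x^2 - 26*x + 21)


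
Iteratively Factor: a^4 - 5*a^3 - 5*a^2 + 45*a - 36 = (a - 3)*(a^3 - 2*a^2 - 11*a + 12) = (a - 3)*(a + 3)*(a^2 - 5*a + 4) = (a - 4)*(a - 3)*(a + 3)*(a - 1)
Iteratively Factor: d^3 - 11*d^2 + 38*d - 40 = (d - 4)*(d^2 - 7*d + 10) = (d - 4)*(d - 2)*(d - 5)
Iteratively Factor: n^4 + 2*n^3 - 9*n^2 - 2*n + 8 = (n + 1)*(n^3 + n^2 - 10*n + 8) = (n - 1)*(n + 1)*(n^2 + 2*n - 8) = (n - 2)*(n - 1)*(n + 1)*(n + 4)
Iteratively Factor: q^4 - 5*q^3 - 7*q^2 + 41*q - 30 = (q - 1)*(q^3 - 4*q^2 - 11*q + 30) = (q - 5)*(q - 1)*(q^2 + q - 6) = (q - 5)*(q - 2)*(q - 1)*(q + 3)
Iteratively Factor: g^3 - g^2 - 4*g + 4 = (g - 2)*(g^2 + g - 2) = (g - 2)*(g - 1)*(g + 2)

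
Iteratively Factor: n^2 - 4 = (n + 2)*(n - 2)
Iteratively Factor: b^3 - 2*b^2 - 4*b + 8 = (b - 2)*(b^2 - 4) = (b - 2)*(b + 2)*(b - 2)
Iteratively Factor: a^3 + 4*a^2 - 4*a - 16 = (a + 2)*(a^2 + 2*a - 8) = (a + 2)*(a + 4)*(a - 2)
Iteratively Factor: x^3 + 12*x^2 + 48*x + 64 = (x + 4)*(x^2 + 8*x + 16) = (x + 4)^2*(x + 4)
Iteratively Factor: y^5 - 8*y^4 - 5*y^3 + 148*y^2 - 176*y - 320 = (y - 4)*(y^4 - 4*y^3 - 21*y^2 + 64*y + 80) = (y - 4)*(y + 1)*(y^3 - 5*y^2 - 16*y + 80) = (y - 5)*(y - 4)*(y + 1)*(y^2 - 16) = (y - 5)*(y - 4)*(y + 1)*(y + 4)*(y - 4)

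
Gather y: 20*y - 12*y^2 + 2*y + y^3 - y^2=y^3 - 13*y^2 + 22*y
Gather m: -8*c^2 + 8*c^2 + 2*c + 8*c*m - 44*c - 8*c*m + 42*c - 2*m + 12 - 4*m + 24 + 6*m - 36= 0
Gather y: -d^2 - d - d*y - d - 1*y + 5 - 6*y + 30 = -d^2 - 2*d + y*(-d - 7) + 35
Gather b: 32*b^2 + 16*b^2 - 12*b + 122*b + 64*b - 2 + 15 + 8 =48*b^2 + 174*b + 21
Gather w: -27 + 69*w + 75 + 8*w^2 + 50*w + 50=8*w^2 + 119*w + 98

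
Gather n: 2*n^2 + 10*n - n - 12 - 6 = 2*n^2 + 9*n - 18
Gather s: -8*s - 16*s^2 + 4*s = -16*s^2 - 4*s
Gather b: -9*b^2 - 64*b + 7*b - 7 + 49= -9*b^2 - 57*b + 42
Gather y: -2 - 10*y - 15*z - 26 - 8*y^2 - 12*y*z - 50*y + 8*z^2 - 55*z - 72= -8*y^2 + y*(-12*z - 60) + 8*z^2 - 70*z - 100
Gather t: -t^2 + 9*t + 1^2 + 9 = -t^2 + 9*t + 10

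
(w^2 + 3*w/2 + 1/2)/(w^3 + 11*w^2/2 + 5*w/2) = (w + 1)/(w*(w + 5))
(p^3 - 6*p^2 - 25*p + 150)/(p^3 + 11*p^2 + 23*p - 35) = (p^2 - 11*p + 30)/(p^2 + 6*p - 7)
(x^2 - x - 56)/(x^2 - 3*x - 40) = (x + 7)/(x + 5)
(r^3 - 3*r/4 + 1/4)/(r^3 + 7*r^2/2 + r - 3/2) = (r - 1/2)/(r + 3)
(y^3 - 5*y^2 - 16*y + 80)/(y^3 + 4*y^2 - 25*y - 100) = (y - 4)/(y + 5)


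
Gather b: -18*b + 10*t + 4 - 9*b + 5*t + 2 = -27*b + 15*t + 6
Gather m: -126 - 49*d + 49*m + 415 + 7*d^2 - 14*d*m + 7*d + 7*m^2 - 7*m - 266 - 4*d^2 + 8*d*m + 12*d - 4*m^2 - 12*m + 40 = 3*d^2 - 30*d + 3*m^2 + m*(30 - 6*d) + 63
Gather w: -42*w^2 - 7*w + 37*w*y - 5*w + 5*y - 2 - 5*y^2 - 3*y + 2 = -42*w^2 + w*(37*y - 12) - 5*y^2 + 2*y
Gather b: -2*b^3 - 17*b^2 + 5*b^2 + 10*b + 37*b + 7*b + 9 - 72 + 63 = -2*b^3 - 12*b^2 + 54*b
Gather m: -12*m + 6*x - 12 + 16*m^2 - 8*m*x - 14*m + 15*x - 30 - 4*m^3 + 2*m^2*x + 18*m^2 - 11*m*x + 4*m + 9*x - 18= -4*m^3 + m^2*(2*x + 34) + m*(-19*x - 22) + 30*x - 60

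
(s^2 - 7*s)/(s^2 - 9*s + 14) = s/(s - 2)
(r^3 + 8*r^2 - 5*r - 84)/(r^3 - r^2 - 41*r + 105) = (r + 4)/(r - 5)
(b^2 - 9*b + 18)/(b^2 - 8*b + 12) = (b - 3)/(b - 2)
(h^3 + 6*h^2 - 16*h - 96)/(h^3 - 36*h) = (h^2 - 16)/(h*(h - 6))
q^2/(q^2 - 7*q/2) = 2*q/(2*q - 7)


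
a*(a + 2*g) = a^2 + 2*a*g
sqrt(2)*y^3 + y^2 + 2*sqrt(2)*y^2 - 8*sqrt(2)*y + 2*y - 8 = (y - 2)*(y + 4)*(sqrt(2)*y + 1)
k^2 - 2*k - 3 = (k - 3)*(k + 1)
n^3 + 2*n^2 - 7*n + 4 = (n - 1)^2*(n + 4)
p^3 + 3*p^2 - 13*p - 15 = (p - 3)*(p + 1)*(p + 5)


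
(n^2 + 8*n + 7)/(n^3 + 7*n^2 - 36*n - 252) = (n + 1)/(n^2 - 36)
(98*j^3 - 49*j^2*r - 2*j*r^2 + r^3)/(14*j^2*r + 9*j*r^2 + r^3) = (14*j^2 - 9*j*r + r^2)/(r*(2*j + r))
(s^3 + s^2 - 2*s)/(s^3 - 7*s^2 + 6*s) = (s + 2)/(s - 6)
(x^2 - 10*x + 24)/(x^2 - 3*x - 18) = (x - 4)/(x + 3)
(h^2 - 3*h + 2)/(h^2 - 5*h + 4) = (h - 2)/(h - 4)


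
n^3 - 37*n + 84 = (n - 4)*(n - 3)*(n + 7)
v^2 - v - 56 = (v - 8)*(v + 7)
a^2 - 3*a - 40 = (a - 8)*(a + 5)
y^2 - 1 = (y - 1)*(y + 1)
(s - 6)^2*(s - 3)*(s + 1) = s^4 - 14*s^3 + 57*s^2 - 36*s - 108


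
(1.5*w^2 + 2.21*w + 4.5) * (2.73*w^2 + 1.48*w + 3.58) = 4.095*w^4 + 8.2533*w^3 + 20.9258*w^2 + 14.5718*w + 16.11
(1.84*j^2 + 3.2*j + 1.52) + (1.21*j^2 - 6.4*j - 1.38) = 3.05*j^2 - 3.2*j + 0.14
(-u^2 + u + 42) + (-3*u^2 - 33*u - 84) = -4*u^2 - 32*u - 42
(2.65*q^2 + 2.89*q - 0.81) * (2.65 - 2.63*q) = -6.9695*q^3 - 0.5782*q^2 + 9.7888*q - 2.1465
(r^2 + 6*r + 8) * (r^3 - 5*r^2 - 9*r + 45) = r^5 + r^4 - 31*r^3 - 49*r^2 + 198*r + 360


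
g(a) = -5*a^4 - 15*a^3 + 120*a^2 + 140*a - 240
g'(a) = -20*a^3 - 45*a^2 + 240*a + 140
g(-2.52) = 207.66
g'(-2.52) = -430.51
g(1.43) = 140.82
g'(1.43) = 332.70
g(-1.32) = -196.39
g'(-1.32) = -209.21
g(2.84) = 456.61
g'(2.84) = 0.52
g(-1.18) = -223.16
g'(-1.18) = -173.00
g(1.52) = 170.68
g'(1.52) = 330.60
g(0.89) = -34.06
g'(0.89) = 303.86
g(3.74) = 199.14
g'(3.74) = -638.11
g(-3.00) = 420.00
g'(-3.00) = -445.00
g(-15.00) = -177840.00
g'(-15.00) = 53915.00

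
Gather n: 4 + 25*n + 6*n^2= 6*n^2 + 25*n + 4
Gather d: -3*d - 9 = -3*d - 9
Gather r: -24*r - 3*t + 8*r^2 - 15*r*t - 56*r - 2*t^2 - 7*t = 8*r^2 + r*(-15*t - 80) - 2*t^2 - 10*t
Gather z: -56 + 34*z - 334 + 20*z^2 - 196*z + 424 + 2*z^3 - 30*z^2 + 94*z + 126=2*z^3 - 10*z^2 - 68*z + 160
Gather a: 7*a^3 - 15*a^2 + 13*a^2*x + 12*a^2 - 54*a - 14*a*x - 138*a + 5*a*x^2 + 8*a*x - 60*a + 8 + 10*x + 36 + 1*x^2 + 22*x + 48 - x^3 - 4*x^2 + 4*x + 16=7*a^3 + a^2*(13*x - 3) + a*(5*x^2 - 6*x - 252) - x^3 - 3*x^2 + 36*x + 108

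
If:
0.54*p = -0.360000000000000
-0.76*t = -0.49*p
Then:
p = -0.67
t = -0.43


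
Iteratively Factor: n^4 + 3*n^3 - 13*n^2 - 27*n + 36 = (n - 3)*(n^3 + 6*n^2 + 5*n - 12) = (n - 3)*(n - 1)*(n^2 + 7*n + 12) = (n - 3)*(n - 1)*(n + 4)*(n + 3)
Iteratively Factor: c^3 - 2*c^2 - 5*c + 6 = (c - 3)*(c^2 + c - 2) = (c - 3)*(c + 2)*(c - 1)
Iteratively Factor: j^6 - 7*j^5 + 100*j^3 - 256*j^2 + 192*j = (j - 3)*(j^5 - 4*j^4 - 12*j^3 + 64*j^2 - 64*j) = (j - 3)*(j - 2)*(j^4 - 2*j^3 - 16*j^2 + 32*j) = j*(j - 3)*(j - 2)*(j^3 - 2*j^2 - 16*j + 32) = j*(j - 4)*(j - 3)*(j - 2)*(j^2 + 2*j - 8) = j*(j - 4)*(j - 3)*(j - 2)*(j + 4)*(j - 2)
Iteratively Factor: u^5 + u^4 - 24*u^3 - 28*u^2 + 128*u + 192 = (u + 4)*(u^4 - 3*u^3 - 12*u^2 + 20*u + 48) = (u - 3)*(u + 4)*(u^3 - 12*u - 16) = (u - 4)*(u - 3)*(u + 4)*(u^2 + 4*u + 4) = (u - 4)*(u - 3)*(u + 2)*(u + 4)*(u + 2)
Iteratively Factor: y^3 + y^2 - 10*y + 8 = (y - 2)*(y^2 + 3*y - 4) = (y - 2)*(y - 1)*(y + 4)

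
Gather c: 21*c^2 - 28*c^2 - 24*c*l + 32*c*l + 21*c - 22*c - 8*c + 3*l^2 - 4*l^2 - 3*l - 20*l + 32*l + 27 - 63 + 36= -7*c^2 + c*(8*l - 9) - l^2 + 9*l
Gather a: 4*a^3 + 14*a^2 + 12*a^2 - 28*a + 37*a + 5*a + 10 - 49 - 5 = 4*a^3 + 26*a^2 + 14*a - 44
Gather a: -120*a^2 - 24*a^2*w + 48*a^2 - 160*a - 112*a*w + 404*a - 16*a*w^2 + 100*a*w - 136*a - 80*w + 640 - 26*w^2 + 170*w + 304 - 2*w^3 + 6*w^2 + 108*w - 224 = a^2*(-24*w - 72) + a*(-16*w^2 - 12*w + 108) - 2*w^3 - 20*w^2 + 198*w + 720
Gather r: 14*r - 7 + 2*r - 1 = 16*r - 8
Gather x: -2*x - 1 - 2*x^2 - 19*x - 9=-2*x^2 - 21*x - 10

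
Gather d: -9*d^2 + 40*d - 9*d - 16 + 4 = -9*d^2 + 31*d - 12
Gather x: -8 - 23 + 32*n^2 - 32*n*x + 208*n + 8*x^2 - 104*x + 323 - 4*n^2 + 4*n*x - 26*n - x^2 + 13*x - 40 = 28*n^2 + 182*n + 7*x^2 + x*(-28*n - 91) + 252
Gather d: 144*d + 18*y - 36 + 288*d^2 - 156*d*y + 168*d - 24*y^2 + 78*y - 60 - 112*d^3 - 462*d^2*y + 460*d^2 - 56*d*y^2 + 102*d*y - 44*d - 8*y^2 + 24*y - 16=-112*d^3 + d^2*(748 - 462*y) + d*(-56*y^2 - 54*y + 268) - 32*y^2 + 120*y - 112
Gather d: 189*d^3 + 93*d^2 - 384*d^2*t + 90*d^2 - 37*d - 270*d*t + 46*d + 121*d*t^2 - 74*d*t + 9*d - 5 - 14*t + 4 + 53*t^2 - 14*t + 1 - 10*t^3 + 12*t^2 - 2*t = 189*d^3 + d^2*(183 - 384*t) + d*(121*t^2 - 344*t + 18) - 10*t^3 + 65*t^2 - 30*t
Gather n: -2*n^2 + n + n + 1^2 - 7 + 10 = -2*n^2 + 2*n + 4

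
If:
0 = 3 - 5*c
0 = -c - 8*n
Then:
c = 3/5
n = -3/40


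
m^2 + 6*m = m*(m + 6)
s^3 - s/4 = s*(s - 1/2)*(s + 1/2)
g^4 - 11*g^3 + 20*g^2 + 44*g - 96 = (g - 8)*(g - 3)*(g - 2)*(g + 2)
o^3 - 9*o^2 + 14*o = o*(o - 7)*(o - 2)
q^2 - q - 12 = (q - 4)*(q + 3)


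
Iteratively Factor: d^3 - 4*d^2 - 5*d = (d + 1)*(d^2 - 5*d) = d*(d + 1)*(d - 5)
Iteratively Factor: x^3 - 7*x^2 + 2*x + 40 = (x - 5)*(x^2 - 2*x - 8) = (x - 5)*(x + 2)*(x - 4)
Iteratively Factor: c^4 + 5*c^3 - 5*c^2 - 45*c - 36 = (c + 1)*(c^3 + 4*c^2 - 9*c - 36) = (c + 1)*(c + 3)*(c^2 + c - 12) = (c - 3)*(c + 1)*(c + 3)*(c + 4)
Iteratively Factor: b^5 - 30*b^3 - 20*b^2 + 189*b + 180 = (b - 3)*(b^4 + 3*b^3 - 21*b^2 - 83*b - 60) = (b - 3)*(b + 1)*(b^3 + 2*b^2 - 23*b - 60) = (b - 3)*(b + 1)*(b + 3)*(b^2 - b - 20) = (b - 3)*(b + 1)*(b + 3)*(b + 4)*(b - 5)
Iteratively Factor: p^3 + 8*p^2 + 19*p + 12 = (p + 3)*(p^2 + 5*p + 4) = (p + 1)*(p + 3)*(p + 4)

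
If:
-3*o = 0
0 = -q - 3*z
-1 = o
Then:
No Solution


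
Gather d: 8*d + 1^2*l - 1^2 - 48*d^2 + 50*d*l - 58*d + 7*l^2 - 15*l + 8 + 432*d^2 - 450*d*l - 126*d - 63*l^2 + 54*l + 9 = 384*d^2 + d*(-400*l - 176) - 56*l^2 + 40*l + 16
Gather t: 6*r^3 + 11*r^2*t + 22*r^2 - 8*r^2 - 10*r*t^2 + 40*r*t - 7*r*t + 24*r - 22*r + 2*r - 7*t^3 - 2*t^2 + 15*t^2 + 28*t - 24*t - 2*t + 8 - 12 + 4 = 6*r^3 + 14*r^2 + 4*r - 7*t^3 + t^2*(13 - 10*r) + t*(11*r^2 + 33*r + 2)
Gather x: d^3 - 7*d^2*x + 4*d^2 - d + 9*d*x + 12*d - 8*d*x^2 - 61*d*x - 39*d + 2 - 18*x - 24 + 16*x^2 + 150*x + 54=d^3 + 4*d^2 - 28*d + x^2*(16 - 8*d) + x*(-7*d^2 - 52*d + 132) + 32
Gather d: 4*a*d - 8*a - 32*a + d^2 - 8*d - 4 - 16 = -40*a + d^2 + d*(4*a - 8) - 20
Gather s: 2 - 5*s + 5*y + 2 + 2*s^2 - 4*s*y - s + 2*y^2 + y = 2*s^2 + s*(-4*y - 6) + 2*y^2 + 6*y + 4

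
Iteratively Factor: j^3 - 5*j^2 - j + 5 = (j - 1)*(j^2 - 4*j - 5) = (j - 5)*(j - 1)*(j + 1)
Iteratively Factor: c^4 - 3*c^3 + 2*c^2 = (c)*(c^3 - 3*c^2 + 2*c) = c^2*(c^2 - 3*c + 2) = c^2*(c - 1)*(c - 2)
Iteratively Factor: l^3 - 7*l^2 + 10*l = (l - 2)*(l^2 - 5*l) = (l - 5)*(l - 2)*(l)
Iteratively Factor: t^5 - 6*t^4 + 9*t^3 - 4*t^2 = (t - 1)*(t^4 - 5*t^3 + 4*t^2) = (t - 4)*(t - 1)*(t^3 - t^2) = t*(t - 4)*(t - 1)*(t^2 - t) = t*(t - 4)*(t - 1)^2*(t)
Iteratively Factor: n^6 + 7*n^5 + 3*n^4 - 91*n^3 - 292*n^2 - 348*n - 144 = (n + 1)*(n^5 + 6*n^4 - 3*n^3 - 88*n^2 - 204*n - 144) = (n + 1)*(n + 2)*(n^4 + 4*n^3 - 11*n^2 - 66*n - 72) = (n + 1)*(n + 2)^2*(n^3 + 2*n^2 - 15*n - 36) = (n + 1)*(n + 2)^2*(n + 3)*(n^2 - n - 12) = (n + 1)*(n + 2)^2*(n + 3)^2*(n - 4)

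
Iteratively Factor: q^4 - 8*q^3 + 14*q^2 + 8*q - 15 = (q - 5)*(q^3 - 3*q^2 - q + 3) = (q - 5)*(q + 1)*(q^2 - 4*q + 3) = (q - 5)*(q - 1)*(q + 1)*(q - 3)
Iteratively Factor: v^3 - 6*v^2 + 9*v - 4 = (v - 1)*(v^2 - 5*v + 4) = (v - 1)^2*(v - 4)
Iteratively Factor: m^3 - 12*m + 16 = (m + 4)*(m^2 - 4*m + 4) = (m - 2)*(m + 4)*(m - 2)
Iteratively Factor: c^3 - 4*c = (c - 2)*(c^2 + 2*c) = (c - 2)*(c + 2)*(c)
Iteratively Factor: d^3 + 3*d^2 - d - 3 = (d - 1)*(d^2 + 4*d + 3) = (d - 1)*(d + 1)*(d + 3)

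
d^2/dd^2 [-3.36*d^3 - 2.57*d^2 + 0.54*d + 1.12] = -20.16*d - 5.14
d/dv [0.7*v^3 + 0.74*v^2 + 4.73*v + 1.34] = 2.1*v^2 + 1.48*v + 4.73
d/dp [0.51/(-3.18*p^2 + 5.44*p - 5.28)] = (3.2436*p - 2.7744)/(3.18*p^2 - 5.44*p + 5.28)^2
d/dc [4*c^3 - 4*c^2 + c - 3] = 12*c^2 - 8*c + 1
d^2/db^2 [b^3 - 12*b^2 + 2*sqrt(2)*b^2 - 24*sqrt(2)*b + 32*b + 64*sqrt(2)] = 6*b - 24 + 4*sqrt(2)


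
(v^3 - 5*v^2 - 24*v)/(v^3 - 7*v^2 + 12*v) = (v^2 - 5*v - 24)/(v^2 - 7*v + 12)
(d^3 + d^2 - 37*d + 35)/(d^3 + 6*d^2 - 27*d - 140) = (d - 1)/(d + 4)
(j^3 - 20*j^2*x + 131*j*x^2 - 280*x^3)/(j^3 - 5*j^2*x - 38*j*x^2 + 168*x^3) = (-j^2 + 13*j*x - 40*x^2)/(-j^2 - 2*j*x + 24*x^2)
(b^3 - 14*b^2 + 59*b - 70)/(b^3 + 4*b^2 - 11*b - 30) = (b^3 - 14*b^2 + 59*b - 70)/(b^3 + 4*b^2 - 11*b - 30)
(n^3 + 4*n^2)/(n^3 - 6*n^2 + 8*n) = n*(n + 4)/(n^2 - 6*n + 8)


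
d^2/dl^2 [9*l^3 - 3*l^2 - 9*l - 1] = 54*l - 6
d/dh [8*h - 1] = 8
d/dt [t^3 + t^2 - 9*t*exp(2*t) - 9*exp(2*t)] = 3*t^2 - 18*t*exp(2*t) + 2*t - 27*exp(2*t)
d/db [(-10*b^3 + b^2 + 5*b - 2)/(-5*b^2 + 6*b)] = (50*b^4 - 120*b^3 + 31*b^2 - 20*b + 12)/(b^2*(25*b^2 - 60*b + 36))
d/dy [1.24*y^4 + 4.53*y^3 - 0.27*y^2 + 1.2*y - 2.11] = 4.96*y^3 + 13.59*y^2 - 0.54*y + 1.2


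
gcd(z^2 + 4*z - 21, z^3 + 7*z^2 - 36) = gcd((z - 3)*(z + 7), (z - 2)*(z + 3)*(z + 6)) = 1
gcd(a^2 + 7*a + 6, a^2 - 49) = 1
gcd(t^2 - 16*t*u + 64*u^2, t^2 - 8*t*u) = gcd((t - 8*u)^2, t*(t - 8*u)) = t - 8*u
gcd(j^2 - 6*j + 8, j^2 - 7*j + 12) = j - 4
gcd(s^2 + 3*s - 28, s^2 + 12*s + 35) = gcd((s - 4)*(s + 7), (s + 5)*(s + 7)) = s + 7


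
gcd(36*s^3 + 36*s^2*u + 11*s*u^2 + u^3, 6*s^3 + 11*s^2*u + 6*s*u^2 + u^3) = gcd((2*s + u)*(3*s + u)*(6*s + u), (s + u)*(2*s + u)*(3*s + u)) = 6*s^2 + 5*s*u + u^2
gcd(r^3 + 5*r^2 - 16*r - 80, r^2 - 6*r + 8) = r - 4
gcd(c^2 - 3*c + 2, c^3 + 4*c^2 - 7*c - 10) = c - 2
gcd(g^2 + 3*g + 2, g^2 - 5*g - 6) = g + 1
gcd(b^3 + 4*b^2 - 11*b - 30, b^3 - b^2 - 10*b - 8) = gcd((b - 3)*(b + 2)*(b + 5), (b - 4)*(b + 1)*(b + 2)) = b + 2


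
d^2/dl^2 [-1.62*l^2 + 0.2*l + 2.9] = -3.24000000000000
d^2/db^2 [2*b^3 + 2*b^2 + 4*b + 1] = 12*b + 4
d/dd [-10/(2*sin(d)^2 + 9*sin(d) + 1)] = 10*(4*sin(d) + 9)*cos(d)/(9*sin(d) - cos(2*d) + 2)^2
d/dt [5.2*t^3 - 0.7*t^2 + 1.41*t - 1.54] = 15.6*t^2 - 1.4*t + 1.41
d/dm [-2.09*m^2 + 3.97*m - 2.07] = 3.97 - 4.18*m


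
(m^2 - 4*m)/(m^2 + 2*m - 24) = m/(m + 6)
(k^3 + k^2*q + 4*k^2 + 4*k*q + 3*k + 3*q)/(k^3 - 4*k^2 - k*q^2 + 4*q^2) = (-k^2 - 4*k - 3)/(-k^2 + k*q + 4*k - 4*q)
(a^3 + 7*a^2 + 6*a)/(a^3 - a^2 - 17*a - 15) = a*(a + 6)/(a^2 - 2*a - 15)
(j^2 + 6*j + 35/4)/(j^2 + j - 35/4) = (2*j + 5)/(2*j - 5)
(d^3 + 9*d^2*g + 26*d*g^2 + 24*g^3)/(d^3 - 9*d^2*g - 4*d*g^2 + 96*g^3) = (d^2 + 6*d*g + 8*g^2)/(d^2 - 12*d*g + 32*g^2)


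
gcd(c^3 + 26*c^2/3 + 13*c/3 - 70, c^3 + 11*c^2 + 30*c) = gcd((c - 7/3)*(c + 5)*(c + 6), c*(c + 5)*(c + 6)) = c^2 + 11*c + 30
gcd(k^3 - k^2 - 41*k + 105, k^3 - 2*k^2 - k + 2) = 1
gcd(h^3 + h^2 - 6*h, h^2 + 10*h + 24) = 1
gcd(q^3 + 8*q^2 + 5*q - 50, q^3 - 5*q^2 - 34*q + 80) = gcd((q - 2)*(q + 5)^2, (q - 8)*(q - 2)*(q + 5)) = q^2 + 3*q - 10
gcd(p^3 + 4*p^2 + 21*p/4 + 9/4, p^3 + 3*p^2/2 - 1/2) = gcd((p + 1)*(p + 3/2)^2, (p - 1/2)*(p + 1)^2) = p + 1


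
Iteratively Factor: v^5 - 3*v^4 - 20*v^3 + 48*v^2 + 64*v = (v - 4)*(v^4 + v^3 - 16*v^2 - 16*v) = v*(v - 4)*(v^3 + v^2 - 16*v - 16) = v*(v - 4)*(v + 4)*(v^2 - 3*v - 4) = v*(v - 4)^2*(v + 4)*(v + 1)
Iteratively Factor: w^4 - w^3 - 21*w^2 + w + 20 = (w - 1)*(w^3 - 21*w - 20) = (w - 5)*(w - 1)*(w^2 + 5*w + 4) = (w - 5)*(w - 1)*(w + 4)*(w + 1)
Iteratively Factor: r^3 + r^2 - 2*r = (r - 1)*(r^2 + 2*r) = r*(r - 1)*(r + 2)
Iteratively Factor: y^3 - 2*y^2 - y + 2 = (y + 1)*(y^2 - 3*y + 2) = (y - 1)*(y + 1)*(y - 2)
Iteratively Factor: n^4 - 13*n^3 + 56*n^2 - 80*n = (n - 4)*(n^3 - 9*n^2 + 20*n) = (n - 4)^2*(n^2 - 5*n) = n*(n - 4)^2*(n - 5)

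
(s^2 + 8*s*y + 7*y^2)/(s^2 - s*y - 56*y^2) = (-s - y)/(-s + 8*y)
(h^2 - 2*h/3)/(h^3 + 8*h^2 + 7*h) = (h - 2/3)/(h^2 + 8*h + 7)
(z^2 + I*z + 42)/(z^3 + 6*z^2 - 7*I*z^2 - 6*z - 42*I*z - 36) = (z + 7*I)/(z^2 + z*(6 - I) - 6*I)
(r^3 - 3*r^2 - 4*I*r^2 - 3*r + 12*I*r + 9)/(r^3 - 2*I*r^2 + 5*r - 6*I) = (r - 3)/(r + 2*I)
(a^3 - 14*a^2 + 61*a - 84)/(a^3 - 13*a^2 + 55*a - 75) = (a^2 - 11*a + 28)/(a^2 - 10*a + 25)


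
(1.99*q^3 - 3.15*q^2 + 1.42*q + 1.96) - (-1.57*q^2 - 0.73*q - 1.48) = 1.99*q^3 - 1.58*q^2 + 2.15*q + 3.44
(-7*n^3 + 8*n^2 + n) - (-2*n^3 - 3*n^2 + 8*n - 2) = -5*n^3 + 11*n^2 - 7*n + 2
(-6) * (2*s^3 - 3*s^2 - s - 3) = -12*s^3 + 18*s^2 + 6*s + 18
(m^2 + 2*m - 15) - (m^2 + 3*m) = -m - 15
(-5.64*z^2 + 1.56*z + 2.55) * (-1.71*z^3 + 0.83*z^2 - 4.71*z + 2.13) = 9.6444*z^5 - 7.3488*z^4 + 23.4987*z^3 - 17.2443*z^2 - 8.6877*z + 5.4315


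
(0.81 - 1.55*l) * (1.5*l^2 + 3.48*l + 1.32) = -2.325*l^3 - 4.179*l^2 + 0.7728*l + 1.0692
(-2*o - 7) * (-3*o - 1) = 6*o^2 + 23*o + 7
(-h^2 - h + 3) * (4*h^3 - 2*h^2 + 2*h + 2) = -4*h^5 - 2*h^4 + 12*h^3 - 10*h^2 + 4*h + 6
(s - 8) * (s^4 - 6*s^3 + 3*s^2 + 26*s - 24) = s^5 - 14*s^4 + 51*s^3 + 2*s^2 - 232*s + 192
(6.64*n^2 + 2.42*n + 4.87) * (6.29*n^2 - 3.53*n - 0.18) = 41.7656*n^4 - 8.2174*n^3 + 20.8945*n^2 - 17.6267*n - 0.8766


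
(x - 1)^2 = x^2 - 2*x + 1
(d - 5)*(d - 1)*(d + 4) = d^3 - 2*d^2 - 19*d + 20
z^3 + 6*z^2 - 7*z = z*(z - 1)*(z + 7)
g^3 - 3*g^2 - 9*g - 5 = (g - 5)*(g + 1)^2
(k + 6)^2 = k^2 + 12*k + 36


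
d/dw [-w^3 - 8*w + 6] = -3*w^2 - 8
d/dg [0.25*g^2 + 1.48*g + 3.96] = 0.5*g + 1.48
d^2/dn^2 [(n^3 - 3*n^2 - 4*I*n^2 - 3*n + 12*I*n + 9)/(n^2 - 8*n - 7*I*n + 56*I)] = (n^3*(32 + 30*I) + n^2*(1062 - 1680*I) + n*(-15216 + 630*I) + 10686 + 14000*I)/(n^6 + n^5*(-24 - 21*I) + n^4*(45 + 504*I) + n^3*(3016 - 3689*I) + n^2*(-28224 + 2520*I) + n*(75264 + 65856*I) - 175616*I)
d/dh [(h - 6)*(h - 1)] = 2*h - 7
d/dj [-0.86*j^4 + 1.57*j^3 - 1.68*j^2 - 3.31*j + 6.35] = -3.44*j^3 + 4.71*j^2 - 3.36*j - 3.31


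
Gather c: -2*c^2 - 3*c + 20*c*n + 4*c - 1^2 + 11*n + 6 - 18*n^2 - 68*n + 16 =-2*c^2 + c*(20*n + 1) - 18*n^2 - 57*n + 21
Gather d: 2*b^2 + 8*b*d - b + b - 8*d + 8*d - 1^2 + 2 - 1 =2*b^2 + 8*b*d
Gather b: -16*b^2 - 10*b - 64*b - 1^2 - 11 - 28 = -16*b^2 - 74*b - 40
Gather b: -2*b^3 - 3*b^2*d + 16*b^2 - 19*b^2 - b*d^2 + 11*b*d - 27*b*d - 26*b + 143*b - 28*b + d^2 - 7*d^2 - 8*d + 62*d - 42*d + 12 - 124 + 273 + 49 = -2*b^3 + b^2*(-3*d - 3) + b*(-d^2 - 16*d + 89) - 6*d^2 + 12*d + 210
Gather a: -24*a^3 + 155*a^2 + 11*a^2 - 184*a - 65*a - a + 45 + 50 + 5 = -24*a^3 + 166*a^2 - 250*a + 100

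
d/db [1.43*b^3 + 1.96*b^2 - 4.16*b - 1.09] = 4.29*b^2 + 3.92*b - 4.16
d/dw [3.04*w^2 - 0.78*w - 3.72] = 6.08*w - 0.78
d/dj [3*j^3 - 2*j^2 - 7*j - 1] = 9*j^2 - 4*j - 7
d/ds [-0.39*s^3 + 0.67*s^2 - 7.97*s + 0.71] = -1.17*s^2 + 1.34*s - 7.97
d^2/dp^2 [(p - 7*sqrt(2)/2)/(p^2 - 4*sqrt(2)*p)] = (2*p^3 - 21*sqrt(2)*p^2 + 168*p - 224*sqrt(2))/(p^3*(p^3 - 12*sqrt(2)*p^2 + 96*p - 128*sqrt(2)))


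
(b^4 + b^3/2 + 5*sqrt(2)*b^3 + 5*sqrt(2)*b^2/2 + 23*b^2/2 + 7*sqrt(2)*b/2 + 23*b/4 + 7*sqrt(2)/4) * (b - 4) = b^5 - 7*b^4/2 + 5*sqrt(2)*b^4 - 35*sqrt(2)*b^3/2 + 19*b^3/2 - 161*b^2/4 - 13*sqrt(2)*b^2/2 - 23*b - 49*sqrt(2)*b/4 - 7*sqrt(2)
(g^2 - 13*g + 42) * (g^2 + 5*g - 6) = g^4 - 8*g^3 - 29*g^2 + 288*g - 252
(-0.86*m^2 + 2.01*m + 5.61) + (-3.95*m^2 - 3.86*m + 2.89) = -4.81*m^2 - 1.85*m + 8.5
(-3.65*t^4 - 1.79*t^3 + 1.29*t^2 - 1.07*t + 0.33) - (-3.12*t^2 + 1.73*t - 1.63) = -3.65*t^4 - 1.79*t^3 + 4.41*t^2 - 2.8*t + 1.96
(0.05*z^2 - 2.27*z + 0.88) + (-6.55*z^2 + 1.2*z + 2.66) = -6.5*z^2 - 1.07*z + 3.54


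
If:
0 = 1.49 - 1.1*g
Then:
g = 1.35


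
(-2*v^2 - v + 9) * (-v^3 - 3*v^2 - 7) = 2*v^5 + 7*v^4 - 6*v^3 - 13*v^2 + 7*v - 63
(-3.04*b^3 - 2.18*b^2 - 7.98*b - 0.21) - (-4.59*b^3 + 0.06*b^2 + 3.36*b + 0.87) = 1.55*b^3 - 2.24*b^2 - 11.34*b - 1.08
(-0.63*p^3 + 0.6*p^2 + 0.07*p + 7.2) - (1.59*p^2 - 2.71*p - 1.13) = -0.63*p^3 - 0.99*p^2 + 2.78*p + 8.33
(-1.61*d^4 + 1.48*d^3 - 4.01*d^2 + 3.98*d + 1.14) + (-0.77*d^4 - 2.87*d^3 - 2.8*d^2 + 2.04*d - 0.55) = -2.38*d^4 - 1.39*d^3 - 6.81*d^2 + 6.02*d + 0.59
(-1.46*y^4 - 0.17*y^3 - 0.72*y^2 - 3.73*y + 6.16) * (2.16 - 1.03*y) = 1.5038*y^5 - 2.9785*y^4 + 0.3744*y^3 + 2.2867*y^2 - 14.4016*y + 13.3056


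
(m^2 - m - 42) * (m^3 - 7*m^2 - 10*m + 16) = m^5 - 8*m^4 - 45*m^3 + 320*m^2 + 404*m - 672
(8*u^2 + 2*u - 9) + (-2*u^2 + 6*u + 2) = 6*u^2 + 8*u - 7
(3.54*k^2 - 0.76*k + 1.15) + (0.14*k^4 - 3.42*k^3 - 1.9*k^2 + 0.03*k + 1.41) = 0.14*k^4 - 3.42*k^3 + 1.64*k^2 - 0.73*k + 2.56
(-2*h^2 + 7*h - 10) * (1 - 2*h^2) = 4*h^4 - 14*h^3 + 18*h^2 + 7*h - 10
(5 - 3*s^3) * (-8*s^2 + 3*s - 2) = 24*s^5 - 9*s^4 + 6*s^3 - 40*s^2 + 15*s - 10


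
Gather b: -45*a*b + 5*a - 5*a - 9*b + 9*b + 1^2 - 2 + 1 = -45*a*b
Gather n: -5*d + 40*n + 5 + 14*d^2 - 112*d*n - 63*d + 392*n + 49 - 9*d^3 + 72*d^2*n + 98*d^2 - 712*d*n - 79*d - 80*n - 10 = -9*d^3 + 112*d^2 - 147*d + n*(72*d^2 - 824*d + 352) + 44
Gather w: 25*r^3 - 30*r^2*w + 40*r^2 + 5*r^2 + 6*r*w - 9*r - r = 25*r^3 + 45*r^2 - 10*r + w*(-30*r^2 + 6*r)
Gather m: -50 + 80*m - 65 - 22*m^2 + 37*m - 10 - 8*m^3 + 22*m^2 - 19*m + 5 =-8*m^3 + 98*m - 120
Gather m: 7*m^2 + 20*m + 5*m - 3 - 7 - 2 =7*m^2 + 25*m - 12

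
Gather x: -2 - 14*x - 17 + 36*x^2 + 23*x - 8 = 36*x^2 + 9*x - 27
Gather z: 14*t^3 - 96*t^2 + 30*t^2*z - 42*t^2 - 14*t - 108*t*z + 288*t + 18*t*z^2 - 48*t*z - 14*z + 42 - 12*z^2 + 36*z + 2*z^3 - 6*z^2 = 14*t^3 - 138*t^2 + 274*t + 2*z^3 + z^2*(18*t - 18) + z*(30*t^2 - 156*t + 22) + 42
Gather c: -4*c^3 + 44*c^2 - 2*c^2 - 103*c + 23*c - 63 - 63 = -4*c^3 + 42*c^2 - 80*c - 126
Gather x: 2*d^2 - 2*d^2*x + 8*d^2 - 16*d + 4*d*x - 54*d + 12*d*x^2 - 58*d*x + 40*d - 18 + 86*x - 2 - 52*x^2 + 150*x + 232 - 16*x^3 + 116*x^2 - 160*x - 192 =10*d^2 - 30*d - 16*x^3 + x^2*(12*d + 64) + x*(-2*d^2 - 54*d + 76) + 20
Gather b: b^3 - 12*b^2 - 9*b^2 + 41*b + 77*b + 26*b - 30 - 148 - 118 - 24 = b^3 - 21*b^2 + 144*b - 320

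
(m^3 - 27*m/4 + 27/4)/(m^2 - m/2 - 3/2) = (2*m^2 + 3*m - 9)/(2*(m + 1))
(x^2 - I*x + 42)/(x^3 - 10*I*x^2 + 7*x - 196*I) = (x + 6*I)/(x^2 - 3*I*x + 28)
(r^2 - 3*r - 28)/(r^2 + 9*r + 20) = (r - 7)/(r + 5)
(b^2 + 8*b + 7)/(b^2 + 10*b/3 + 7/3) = 3*(b + 7)/(3*b + 7)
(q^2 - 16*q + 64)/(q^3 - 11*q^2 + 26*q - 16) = (q - 8)/(q^2 - 3*q + 2)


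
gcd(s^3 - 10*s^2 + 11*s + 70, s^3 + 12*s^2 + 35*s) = 1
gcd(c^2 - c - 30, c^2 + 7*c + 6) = 1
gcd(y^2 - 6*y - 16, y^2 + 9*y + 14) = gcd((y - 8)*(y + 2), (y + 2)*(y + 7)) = y + 2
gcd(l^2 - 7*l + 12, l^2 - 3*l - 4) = l - 4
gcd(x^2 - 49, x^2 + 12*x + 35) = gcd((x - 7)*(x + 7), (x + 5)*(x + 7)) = x + 7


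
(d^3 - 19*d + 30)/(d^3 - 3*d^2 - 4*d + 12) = (d + 5)/(d + 2)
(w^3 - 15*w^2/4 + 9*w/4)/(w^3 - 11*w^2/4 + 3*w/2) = (w - 3)/(w - 2)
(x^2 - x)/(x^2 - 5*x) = (x - 1)/(x - 5)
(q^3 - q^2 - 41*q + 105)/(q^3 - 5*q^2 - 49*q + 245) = (q - 3)/(q - 7)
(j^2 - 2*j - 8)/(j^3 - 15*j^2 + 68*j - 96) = (j + 2)/(j^2 - 11*j + 24)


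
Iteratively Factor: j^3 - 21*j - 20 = (j + 4)*(j^2 - 4*j - 5) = (j + 1)*(j + 4)*(j - 5)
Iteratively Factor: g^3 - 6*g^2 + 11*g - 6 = (g - 1)*(g^2 - 5*g + 6) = (g - 2)*(g - 1)*(g - 3)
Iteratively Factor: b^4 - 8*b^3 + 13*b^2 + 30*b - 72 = (b - 3)*(b^3 - 5*b^2 - 2*b + 24) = (b - 4)*(b - 3)*(b^2 - b - 6) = (b - 4)*(b - 3)^2*(b + 2)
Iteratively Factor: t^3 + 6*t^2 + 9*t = (t)*(t^2 + 6*t + 9) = t*(t + 3)*(t + 3)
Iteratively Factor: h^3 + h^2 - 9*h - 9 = (h + 1)*(h^2 - 9) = (h - 3)*(h + 1)*(h + 3)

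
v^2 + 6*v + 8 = (v + 2)*(v + 4)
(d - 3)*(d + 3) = d^2 - 9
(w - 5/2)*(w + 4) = w^2 + 3*w/2 - 10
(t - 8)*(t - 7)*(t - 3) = t^3 - 18*t^2 + 101*t - 168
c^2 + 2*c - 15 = (c - 3)*(c + 5)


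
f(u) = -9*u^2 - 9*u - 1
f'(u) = -18*u - 9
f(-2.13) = -22.66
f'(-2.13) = 29.34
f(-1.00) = -1.00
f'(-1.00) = 9.00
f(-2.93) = -51.89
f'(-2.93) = 43.74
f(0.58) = -9.25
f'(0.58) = -19.44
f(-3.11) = -60.06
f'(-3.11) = 46.98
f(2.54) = -81.92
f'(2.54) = -54.72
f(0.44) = -6.70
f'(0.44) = -16.92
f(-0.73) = 0.77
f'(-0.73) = 4.14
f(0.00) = -1.00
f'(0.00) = -9.00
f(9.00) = -811.00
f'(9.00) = -171.00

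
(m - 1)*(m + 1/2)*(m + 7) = m^3 + 13*m^2/2 - 4*m - 7/2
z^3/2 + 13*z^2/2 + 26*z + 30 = (z/2 + 1)*(z + 5)*(z + 6)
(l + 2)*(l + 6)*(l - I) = l^3 + 8*l^2 - I*l^2 + 12*l - 8*I*l - 12*I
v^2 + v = v*(v + 1)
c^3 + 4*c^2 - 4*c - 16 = (c - 2)*(c + 2)*(c + 4)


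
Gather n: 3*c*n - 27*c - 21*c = 3*c*n - 48*c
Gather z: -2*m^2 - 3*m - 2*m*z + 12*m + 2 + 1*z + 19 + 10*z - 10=-2*m^2 + 9*m + z*(11 - 2*m) + 11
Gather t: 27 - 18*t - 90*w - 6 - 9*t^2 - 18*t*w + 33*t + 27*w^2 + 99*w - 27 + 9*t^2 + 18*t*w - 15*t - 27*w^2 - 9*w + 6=0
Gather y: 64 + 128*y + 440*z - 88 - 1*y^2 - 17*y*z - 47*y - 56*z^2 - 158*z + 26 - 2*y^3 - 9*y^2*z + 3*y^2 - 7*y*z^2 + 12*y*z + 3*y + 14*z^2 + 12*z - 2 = -2*y^3 + y^2*(2 - 9*z) + y*(-7*z^2 - 5*z + 84) - 42*z^2 + 294*z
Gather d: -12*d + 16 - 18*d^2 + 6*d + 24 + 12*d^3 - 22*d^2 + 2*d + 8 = 12*d^3 - 40*d^2 - 4*d + 48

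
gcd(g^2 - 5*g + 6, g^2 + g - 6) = g - 2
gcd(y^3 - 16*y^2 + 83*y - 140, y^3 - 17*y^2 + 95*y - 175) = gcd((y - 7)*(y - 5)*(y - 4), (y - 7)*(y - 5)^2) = y^2 - 12*y + 35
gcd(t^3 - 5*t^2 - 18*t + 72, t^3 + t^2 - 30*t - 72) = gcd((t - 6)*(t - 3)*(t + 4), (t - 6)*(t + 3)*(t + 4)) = t^2 - 2*t - 24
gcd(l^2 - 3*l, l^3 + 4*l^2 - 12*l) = l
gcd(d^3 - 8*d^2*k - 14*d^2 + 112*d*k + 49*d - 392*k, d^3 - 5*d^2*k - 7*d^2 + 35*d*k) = d - 7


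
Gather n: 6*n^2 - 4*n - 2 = 6*n^2 - 4*n - 2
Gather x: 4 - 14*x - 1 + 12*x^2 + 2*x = 12*x^2 - 12*x + 3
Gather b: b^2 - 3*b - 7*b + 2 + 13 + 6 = b^2 - 10*b + 21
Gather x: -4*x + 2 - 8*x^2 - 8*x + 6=-8*x^2 - 12*x + 8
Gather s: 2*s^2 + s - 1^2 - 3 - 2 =2*s^2 + s - 6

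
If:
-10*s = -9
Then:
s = 9/10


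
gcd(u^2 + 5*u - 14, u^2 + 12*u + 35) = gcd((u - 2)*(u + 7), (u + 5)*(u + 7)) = u + 7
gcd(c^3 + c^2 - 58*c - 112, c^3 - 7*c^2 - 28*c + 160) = c - 8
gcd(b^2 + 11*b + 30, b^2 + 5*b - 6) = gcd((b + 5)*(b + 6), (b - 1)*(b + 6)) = b + 6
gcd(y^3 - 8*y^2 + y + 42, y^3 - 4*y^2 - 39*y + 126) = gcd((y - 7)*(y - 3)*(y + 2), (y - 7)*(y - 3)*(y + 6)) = y^2 - 10*y + 21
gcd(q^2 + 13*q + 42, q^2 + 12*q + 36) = q + 6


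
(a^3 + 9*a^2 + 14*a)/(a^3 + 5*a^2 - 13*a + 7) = a*(a + 2)/(a^2 - 2*a + 1)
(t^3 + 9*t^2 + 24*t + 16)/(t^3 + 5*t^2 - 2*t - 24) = (t^2 + 5*t + 4)/(t^2 + t - 6)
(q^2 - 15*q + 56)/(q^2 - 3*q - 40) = (q - 7)/(q + 5)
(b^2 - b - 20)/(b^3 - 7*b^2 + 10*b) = (b + 4)/(b*(b - 2))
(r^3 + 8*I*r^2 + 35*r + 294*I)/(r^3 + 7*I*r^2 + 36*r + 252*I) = (r + 7*I)/(r + 6*I)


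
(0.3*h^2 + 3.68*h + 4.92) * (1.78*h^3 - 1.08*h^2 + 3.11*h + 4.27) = 0.534*h^5 + 6.2264*h^4 + 5.7162*h^3 + 7.4122*h^2 + 31.0148*h + 21.0084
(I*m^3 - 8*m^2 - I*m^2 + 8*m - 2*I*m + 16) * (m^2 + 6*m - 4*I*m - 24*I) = I*m^5 - 4*m^4 + 5*I*m^4 - 20*m^3 + 24*I*m^3 + 32*m^2 + 148*I*m^2 + 48*m - 256*I*m - 384*I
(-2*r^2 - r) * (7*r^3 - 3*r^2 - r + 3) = -14*r^5 - r^4 + 5*r^3 - 5*r^2 - 3*r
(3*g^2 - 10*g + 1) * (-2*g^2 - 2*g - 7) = -6*g^4 + 14*g^3 - 3*g^2 + 68*g - 7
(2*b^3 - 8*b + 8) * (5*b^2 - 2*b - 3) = 10*b^5 - 4*b^4 - 46*b^3 + 56*b^2 + 8*b - 24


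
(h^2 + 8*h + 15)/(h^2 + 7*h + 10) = (h + 3)/(h + 2)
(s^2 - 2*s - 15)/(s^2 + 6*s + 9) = (s - 5)/(s + 3)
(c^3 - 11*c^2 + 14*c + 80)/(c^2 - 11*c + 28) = (c^3 - 11*c^2 + 14*c + 80)/(c^2 - 11*c + 28)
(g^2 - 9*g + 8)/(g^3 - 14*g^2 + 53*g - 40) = 1/(g - 5)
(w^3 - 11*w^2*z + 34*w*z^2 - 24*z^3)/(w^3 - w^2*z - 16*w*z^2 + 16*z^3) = (w - 6*z)/(w + 4*z)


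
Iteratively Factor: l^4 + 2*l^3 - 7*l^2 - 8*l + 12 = (l + 2)*(l^3 - 7*l + 6) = (l - 2)*(l + 2)*(l^2 + 2*l - 3) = (l - 2)*(l + 2)*(l + 3)*(l - 1)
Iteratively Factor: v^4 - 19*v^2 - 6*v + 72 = (v + 3)*(v^3 - 3*v^2 - 10*v + 24) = (v - 2)*(v + 3)*(v^2 - v - 12) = (v - 2)*(v + 3)^2*(v - 4)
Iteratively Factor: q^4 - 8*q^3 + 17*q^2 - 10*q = (q - 5)*(q^3 - 3*q^2 + 2*q) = q*(q - 5)*(q^2 - 3*q + 2) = q*(q - 5)*(q - 2)*(q - 1)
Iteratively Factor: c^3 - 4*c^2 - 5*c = (c - 5)*(c^2 + c) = (c - 5)*(c + 1)*(c)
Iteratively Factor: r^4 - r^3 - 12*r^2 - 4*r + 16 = (r + 2)*(r^3 - 3*r^2 - 6*r + 8) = (r - 4)*(r + 2)*(r^2 + r - 2) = (r - 4)*(r - 1)*(r + 2)*(r + 2)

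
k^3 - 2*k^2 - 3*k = k*(k - 3)*(k + 1)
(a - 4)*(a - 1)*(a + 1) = a^3 - 4*a^2 - a + 4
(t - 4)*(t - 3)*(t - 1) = t^3 - 8*t^2 + 19*t - 12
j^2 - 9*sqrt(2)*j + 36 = (j - 6*sqrt(2))*(j - 3*sqrt(2))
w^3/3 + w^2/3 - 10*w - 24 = (w/3 + 1)*(w - 6)*(w + 4)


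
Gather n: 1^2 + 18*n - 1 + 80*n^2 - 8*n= 80*n^2 + 10*n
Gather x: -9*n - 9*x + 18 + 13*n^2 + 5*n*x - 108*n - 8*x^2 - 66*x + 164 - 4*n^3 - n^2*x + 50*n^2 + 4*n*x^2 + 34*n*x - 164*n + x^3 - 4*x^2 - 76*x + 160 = -4*n^3 + 63*n^2 - 281*n + x^3 + x^2*(4*n - 12) + x*(-n^2 + 39*n - 151) + 342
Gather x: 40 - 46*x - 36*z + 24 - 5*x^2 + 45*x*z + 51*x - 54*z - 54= -5*x^2 + x*(45*z + 5) - 90*z + 10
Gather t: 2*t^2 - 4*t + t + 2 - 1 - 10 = 2*t^2 - 3*t - 9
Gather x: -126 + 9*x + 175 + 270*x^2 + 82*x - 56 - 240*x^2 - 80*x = 30*x^2 + 11*x - 7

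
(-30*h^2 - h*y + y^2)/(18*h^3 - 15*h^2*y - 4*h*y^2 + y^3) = (5*h + y)/(-3*h^2 + 2*h*y + y^2)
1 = 1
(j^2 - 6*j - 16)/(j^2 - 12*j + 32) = (j + 2)/(j - 4)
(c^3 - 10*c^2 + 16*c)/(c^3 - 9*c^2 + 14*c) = (c - 8)/(c - 7)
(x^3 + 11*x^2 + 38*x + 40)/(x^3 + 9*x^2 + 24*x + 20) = (x + 4)/(x + 2)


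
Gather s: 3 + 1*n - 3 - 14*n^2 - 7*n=-14*n^2 - 6*n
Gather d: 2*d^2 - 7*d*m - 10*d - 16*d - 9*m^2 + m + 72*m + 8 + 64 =2*d^2 + d*(-7*m - 26) - 9*m^2 + 73*m + 72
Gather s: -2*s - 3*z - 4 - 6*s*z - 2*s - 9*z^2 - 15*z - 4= s*(-6*z - 4) - 9*z^2 - 18*z - 8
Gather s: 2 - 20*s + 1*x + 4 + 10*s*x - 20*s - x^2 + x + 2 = s*(10*x - 40) - x^2 + 2*x + 8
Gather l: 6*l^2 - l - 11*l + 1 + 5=6*l^2 - 12*l + 6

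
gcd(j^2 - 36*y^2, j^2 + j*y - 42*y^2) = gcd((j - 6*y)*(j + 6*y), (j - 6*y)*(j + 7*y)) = -j + 6*y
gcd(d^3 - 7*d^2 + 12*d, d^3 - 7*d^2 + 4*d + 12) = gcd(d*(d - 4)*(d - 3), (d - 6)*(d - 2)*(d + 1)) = 1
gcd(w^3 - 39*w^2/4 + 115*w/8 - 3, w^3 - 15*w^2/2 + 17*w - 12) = w - 3/2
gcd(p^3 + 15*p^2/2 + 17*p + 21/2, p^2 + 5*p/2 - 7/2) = p + 7/2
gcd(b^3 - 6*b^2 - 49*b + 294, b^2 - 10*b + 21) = b - 7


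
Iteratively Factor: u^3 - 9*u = (u)*(u^2 - 9) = u*(u - 3)*(u + 3)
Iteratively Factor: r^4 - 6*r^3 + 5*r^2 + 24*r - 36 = (r + 2)*(r^3 - 8*r^2 + 21*r - 18) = (r - 2)*(r + 2)*(r^2 - 6*r + 9) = (r - 3)*(r - 2)*(r + 2)*(r - 3)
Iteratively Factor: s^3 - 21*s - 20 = (s - 5)*(s^2 + 5*s + 4) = (s - 5)*(s + 4)*(s + 1)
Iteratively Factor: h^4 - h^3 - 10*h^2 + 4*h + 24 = (h + 2)*(h^3 - 3*h^2 - 4*h + 12) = (h - 3)*(h + 2)*(h^2 - 4) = (h - 3)*(h - 2)*(h + 2)*(h + 2)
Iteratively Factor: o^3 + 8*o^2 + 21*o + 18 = (o + 3)*(o^2 + 5*o + 6) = (o + 2)*(o + 3)*(o + 3)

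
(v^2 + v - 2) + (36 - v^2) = v + 34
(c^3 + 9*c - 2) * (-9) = -9*c^3 - 81*c + 18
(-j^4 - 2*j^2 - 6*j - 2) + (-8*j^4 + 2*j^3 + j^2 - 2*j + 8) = -9*j^4 + 2*j^3 - j^2 - 8*j + 6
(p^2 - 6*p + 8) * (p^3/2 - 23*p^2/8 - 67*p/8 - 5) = p^5/2 - 47*p^4/8 + 103*p^3/8 + 89*p^2/4 - 37*p - 40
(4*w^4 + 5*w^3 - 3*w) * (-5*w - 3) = -20*w^5 - 37*w^4 - 15*w^3 + 15*w^2 + 9*w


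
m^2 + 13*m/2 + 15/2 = (m + 3/2)*(m + 5)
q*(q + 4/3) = q^2 + 4*q/3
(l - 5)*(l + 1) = l^2 - 4*l - 5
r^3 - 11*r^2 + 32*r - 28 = (r - 7)*(r - 2)^2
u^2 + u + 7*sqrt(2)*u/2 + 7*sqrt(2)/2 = (u + 1)*(u + 7*sqrt(2)/2)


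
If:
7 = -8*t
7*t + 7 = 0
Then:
No Solution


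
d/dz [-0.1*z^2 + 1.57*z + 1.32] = 1.57 - 0.2*z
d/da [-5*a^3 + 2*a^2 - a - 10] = -15*a^2 + 4*a - 1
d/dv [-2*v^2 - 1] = -4*v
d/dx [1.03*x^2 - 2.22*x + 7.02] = 2.06*x - 2.22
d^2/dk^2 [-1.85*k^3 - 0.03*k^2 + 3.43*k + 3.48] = -11.1*k - 0.06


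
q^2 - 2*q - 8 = (q - 4)*(q + 2)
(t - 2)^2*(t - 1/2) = t^3 - 9*t^2/2 + 6*t - 2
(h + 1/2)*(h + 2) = h^2 + 5*h/2 + 1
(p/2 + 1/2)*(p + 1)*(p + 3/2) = p^3/2 + 7*p^2/4 + 2*p + 3/4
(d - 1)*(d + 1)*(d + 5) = d^3 + 5*d^2 - d - 5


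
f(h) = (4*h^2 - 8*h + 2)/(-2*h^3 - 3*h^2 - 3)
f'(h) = (8*h - 8)/(-2*h^3 - 3*h^2 - 3) + (6*h^2 + 6*h)*(4*h^2 - 8*h + 2)/(-2*h^3 - 3*h^2 - 3)^2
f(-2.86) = 2.99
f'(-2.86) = 3.36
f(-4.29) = 1.10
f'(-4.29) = 0.51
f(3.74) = -0.19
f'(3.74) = -0.01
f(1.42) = 0.09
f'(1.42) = -0.35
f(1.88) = -0.04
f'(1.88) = -0.21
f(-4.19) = 1.16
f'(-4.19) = 0.56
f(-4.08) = 1.22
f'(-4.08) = 0.62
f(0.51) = 0.26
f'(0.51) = 0.68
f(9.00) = -0.15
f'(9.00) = 0.01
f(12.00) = -0.12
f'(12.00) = 0.01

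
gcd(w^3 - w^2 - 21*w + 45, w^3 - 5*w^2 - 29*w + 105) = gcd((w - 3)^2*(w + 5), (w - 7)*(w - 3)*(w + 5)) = w^2 + 2*w - 15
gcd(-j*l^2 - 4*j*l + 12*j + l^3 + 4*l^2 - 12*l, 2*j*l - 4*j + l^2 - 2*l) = l - 2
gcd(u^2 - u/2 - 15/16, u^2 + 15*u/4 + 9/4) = u + 3/4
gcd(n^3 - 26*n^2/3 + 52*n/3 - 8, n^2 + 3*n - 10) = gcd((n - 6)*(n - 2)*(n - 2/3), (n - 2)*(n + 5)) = n - 2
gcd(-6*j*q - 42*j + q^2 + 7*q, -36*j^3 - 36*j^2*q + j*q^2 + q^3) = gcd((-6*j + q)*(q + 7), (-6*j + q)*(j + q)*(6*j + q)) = -6*j + q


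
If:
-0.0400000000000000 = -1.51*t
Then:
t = 0.03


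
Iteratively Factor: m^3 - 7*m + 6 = (m + 3)*(m^2 - 3*m + 2) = (m - 1)*(m + 3)*(m - 2)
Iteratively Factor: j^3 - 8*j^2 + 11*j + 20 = (j - 4)*(j^2 - 4*j - 5) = (j - 5)*(j - 4)*(j + 1)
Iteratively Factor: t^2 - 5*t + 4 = (t - 1)*(t - 4)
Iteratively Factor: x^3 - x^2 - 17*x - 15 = (x + 3)*(x^2 - 4*x - 5) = (x + 1)*(x + 3)*(x - 5)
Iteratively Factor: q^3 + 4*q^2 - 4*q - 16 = (q + 2)*(q^2 + 2*q - 8) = (q + 2)*(q + 4)*(q - 2)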